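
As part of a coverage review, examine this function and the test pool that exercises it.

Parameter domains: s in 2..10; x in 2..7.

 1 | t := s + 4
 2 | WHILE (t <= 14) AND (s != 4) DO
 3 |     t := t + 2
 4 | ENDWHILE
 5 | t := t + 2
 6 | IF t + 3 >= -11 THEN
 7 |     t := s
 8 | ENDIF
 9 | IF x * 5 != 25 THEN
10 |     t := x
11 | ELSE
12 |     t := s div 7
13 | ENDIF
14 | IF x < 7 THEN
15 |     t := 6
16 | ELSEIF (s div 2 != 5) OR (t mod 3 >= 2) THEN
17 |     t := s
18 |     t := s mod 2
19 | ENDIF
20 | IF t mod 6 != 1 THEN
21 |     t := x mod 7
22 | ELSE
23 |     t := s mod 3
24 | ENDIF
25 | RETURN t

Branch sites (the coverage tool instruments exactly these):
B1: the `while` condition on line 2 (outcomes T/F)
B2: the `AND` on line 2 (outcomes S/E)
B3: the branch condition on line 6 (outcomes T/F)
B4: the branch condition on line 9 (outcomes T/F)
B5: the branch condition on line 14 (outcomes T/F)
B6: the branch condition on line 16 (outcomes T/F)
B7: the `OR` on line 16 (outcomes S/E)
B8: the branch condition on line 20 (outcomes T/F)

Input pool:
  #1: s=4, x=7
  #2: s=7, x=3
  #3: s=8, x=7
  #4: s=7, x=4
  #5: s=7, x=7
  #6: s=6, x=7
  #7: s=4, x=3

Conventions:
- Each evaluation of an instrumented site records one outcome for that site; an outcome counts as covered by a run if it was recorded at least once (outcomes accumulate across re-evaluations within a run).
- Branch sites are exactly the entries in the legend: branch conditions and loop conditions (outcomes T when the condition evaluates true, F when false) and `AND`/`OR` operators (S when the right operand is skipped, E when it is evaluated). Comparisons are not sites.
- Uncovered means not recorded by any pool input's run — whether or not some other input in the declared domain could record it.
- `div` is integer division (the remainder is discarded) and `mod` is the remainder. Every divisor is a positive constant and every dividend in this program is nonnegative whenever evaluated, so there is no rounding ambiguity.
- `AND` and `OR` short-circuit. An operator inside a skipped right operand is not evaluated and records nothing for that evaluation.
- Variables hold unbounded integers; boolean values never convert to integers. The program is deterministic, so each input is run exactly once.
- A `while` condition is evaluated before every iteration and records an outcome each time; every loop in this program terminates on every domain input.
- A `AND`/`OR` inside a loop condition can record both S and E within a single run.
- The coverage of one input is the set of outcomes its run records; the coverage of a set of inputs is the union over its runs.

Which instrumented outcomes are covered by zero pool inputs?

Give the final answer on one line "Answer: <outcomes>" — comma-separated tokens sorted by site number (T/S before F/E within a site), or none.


test 1 (s=4, x=7) fires B2->E, B1->F, B3->T, B4->T, B5->F, B7->S, B6->T, B8->T; hits B1=F, B2=E, B3=T, B4=T, B5=F, B6=T, B7=S, B8=T
test 2 (s=7, x=3) fires B2->E, B1->T, B2->E, B1->T, B2->S, B1->F, B3->T, B4->T, B5->T, B8->T; hits B1=T, B1=F, B2=S, B2=E, B3=T, B4=T, B5=T, B8=T
test 3 (s=8, x=7) fires B2->E, B1->T, B2->E, B1->T, B2->S, B1->F, B3->T, B4->T, B5->F, B7->S, B6->T, B8->T; hits B1=T, B1=F, B2=S, B2=E, B3=T, B4=T, B5=F, B6=T, B7=S, B8=T
test 4 (s=7, x=4) fires B2->E, B1->T, B2->E, B1->T, B2->S, B1->F, B3->T, B4->T, B5->T, B8->T; hits B1=T, B1=F, B2=S, B2=E, B3=T, B4=T, B5=T, B8=T
test 5 (s=7, x=7) fires B2->E, B1->T, B2->E, B1->T, B2->S, B1->F, B3->T, B4->T, B5->F, B7->S, B6->T, B8->F; hits B1=T, B1=F, B2=S, B2=E, B3=T, B4=T, B5=F, B6=T, B7=S, B8=F
test 6 (s=6, x=7) fires B2->E, B1->T, B2->E, B1->T, B2->E, B1->T, B2->S, B1->F, B3->T, B4->T, B5->F, B7->S, B6->T, B8->T; hits B1=T, B1=F, B2=S, B2=E, B3=T, B4=T, B5=F, B6=T, B7=S, B8=T
test 7 (s=4, x=3) fires B2->E, B1->F, B3->T, B4->T, B5->T, B8->T; hits B1=F, B2=E, B3=T, B4=T, B5=T, B8=T
union over the pool: B1=T, B1=F, B2=S, B2=E, B3=T, B4=T, B5=T, B5=F, B6=T, B7=S, B8=T, B8=F
uncovered (4 of 16): B3=F, B4=F, B6=F, B7=E
Answer: B3=F, B4=F, B6=F, B7=E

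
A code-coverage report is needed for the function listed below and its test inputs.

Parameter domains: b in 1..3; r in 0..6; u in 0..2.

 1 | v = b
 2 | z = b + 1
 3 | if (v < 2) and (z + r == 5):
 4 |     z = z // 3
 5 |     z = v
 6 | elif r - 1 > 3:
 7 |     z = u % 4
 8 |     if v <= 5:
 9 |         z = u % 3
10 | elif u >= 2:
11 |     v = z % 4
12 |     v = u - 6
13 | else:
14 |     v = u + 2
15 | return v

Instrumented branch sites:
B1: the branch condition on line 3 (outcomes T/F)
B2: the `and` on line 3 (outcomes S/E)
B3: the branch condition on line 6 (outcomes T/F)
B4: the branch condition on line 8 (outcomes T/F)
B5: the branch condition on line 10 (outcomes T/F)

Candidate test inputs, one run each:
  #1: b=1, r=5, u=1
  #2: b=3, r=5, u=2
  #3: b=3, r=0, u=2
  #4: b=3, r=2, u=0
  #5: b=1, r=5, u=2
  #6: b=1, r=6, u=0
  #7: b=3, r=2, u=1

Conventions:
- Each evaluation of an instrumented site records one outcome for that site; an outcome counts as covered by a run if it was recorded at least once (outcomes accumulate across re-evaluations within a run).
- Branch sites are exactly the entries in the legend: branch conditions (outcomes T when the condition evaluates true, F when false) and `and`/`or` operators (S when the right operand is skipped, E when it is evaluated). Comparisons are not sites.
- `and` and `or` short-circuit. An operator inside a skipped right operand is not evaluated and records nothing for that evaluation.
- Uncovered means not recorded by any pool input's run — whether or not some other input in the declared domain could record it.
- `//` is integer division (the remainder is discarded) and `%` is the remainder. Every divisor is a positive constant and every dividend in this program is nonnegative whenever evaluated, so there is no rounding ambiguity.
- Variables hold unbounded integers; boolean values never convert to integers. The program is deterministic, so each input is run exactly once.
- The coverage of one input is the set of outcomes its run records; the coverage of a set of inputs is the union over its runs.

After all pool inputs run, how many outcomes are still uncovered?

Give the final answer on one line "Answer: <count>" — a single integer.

run #1 (b=1, r=5, u=1) runs B2->E, B1->F, B3->T, B4->T; records B1=F, B2=E, B3=T, B4=T
run #2 (b=3, r=5, u=2) runs B2->S, B1->F, B3->T, B4->T; records B1=F, B2=S, B3=T, B4=T
run #3 (b=3, r=0, u=2) runs B2->S, B1->F, B3->F, B5->T; records B1=F, B2=S, B3=F, B5=T
run #4 (b=3, r=2, u=0) runs B2->S, B1->F, B3->F, B5->F; records B1=F, B2=S, B3=F, B5=F
run #5 (b=1, r=5, u=2) runs B2->E, B1->F, B3->T, B4->T; records B1=F, B2=E, B3=T, B4=T
run #6 (b=1, r=6, u=0) runs B2->E, B1->F, B3->T, B4->T; records B1=F, B2=E, B3=T, B4=T
run #7 (b=3, r=2, u=1) runs B2->S, B1->F, B3->F, B5->F; records B1=F, B2=S, B3=F, B5=F
union over the pool: B1=F, B2=S, B2=E, B3=T, B3=F, B4=T, B5=T, B5=F
uncovered (2 of 10): B1=T, B4=F

Answer: 2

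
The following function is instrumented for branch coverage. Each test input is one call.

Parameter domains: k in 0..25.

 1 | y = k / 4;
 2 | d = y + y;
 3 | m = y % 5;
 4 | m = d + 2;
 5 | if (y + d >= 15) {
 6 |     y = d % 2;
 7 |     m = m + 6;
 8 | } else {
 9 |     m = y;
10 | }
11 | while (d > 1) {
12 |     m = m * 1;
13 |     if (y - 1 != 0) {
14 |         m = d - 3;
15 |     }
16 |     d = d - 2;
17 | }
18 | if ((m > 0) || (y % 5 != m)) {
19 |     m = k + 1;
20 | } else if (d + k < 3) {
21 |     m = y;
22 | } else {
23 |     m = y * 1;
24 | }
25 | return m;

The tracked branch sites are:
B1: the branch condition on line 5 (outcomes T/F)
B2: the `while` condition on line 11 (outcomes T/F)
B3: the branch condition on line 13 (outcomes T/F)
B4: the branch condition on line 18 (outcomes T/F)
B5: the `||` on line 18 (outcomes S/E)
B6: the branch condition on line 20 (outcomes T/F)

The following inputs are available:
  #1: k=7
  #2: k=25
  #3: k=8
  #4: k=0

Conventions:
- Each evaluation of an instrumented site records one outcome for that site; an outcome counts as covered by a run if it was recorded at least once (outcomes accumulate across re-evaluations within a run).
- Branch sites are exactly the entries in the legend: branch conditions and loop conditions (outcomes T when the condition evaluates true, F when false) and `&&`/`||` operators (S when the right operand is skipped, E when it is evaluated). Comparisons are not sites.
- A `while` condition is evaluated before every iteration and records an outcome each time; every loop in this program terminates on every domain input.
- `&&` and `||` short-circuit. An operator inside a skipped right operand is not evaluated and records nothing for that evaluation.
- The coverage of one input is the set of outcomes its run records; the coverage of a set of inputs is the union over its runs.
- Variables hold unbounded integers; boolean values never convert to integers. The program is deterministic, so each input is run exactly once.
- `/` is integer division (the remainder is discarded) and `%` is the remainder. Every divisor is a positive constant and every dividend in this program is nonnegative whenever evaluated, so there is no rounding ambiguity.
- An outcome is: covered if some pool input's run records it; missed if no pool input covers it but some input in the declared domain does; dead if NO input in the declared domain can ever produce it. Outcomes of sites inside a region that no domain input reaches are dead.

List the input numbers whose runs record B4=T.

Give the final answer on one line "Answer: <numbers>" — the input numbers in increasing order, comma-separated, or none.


input #1 (k=7): hits B4=T
input #2 (k=25): hits B4=T
input #3 (k=8): hits B4=T
input #4 (k=0): never hits B4=T
Answer: 1, 2, 3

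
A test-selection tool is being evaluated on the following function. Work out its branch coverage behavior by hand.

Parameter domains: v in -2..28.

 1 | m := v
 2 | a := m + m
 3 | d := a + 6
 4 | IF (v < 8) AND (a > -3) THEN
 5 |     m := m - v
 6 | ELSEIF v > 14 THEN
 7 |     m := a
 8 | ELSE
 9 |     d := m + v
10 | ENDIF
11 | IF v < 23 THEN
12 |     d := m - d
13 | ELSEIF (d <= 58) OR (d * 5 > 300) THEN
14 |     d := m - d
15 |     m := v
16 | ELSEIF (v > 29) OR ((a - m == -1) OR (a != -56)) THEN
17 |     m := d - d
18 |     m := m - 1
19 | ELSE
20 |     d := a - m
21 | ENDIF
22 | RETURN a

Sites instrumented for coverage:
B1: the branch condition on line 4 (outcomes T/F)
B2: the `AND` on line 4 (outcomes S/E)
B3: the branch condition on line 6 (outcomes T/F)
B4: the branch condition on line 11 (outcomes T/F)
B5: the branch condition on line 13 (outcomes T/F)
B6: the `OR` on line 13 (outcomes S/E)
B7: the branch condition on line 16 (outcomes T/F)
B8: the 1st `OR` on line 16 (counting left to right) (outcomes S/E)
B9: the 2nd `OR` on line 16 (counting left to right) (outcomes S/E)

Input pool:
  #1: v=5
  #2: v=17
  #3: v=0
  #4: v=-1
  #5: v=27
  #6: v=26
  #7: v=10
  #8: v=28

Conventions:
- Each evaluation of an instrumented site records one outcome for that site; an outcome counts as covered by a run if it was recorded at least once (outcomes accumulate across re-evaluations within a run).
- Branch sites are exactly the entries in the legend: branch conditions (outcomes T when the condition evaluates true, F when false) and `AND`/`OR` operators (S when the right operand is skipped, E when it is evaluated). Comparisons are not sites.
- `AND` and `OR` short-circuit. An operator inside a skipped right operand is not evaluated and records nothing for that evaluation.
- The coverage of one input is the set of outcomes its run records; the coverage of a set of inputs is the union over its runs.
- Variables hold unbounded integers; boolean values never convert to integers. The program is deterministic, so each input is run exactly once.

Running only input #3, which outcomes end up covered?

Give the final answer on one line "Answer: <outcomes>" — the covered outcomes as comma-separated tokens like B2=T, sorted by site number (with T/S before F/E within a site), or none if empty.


Tracing the run of input #3 (v=0):
  B2->E, B1->T, B4->T
deduplicating events, the covered set is: B1=T, B2=E, B4=T
Answer: B1=T, B2=E, B4=T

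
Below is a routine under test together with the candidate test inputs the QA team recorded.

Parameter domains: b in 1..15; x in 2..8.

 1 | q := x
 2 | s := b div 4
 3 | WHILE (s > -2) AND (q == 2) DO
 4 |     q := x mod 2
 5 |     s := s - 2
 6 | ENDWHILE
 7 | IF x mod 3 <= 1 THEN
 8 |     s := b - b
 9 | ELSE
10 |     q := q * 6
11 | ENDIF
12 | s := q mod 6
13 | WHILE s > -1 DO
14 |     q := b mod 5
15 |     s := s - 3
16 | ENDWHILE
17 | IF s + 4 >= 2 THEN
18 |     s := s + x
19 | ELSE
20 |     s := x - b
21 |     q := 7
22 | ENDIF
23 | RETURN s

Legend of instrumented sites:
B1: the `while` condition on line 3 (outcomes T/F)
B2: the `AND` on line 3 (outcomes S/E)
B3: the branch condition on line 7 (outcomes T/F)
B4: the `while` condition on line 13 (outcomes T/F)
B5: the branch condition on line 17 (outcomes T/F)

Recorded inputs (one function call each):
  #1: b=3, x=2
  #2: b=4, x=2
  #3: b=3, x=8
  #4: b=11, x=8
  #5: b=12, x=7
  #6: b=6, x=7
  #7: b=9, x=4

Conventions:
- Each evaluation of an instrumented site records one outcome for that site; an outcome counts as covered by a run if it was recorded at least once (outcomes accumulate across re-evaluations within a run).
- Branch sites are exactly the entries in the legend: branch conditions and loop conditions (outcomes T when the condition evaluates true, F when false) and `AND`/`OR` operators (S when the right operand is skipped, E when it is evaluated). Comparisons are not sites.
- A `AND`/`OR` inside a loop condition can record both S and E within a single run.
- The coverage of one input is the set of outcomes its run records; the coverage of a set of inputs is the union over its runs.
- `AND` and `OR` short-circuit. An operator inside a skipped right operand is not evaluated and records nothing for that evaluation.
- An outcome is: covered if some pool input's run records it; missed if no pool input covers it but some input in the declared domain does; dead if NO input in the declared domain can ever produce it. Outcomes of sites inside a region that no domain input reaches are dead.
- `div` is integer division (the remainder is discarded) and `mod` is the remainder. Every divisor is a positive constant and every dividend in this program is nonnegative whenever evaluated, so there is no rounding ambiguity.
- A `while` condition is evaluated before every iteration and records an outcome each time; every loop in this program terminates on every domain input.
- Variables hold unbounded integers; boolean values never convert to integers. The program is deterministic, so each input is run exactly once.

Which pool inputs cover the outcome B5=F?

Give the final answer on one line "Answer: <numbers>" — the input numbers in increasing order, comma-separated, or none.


input #1 (b=3, x=2): records B5=F
input #2 (b=4, x=2): records B5=F
input #3 (b=3, x=8): records B5=F
input #4 (b=11, x=8): records B5=F
input #5 (b=12, x=7): does not record B5=F
input #6 (b=6, x=7): does not record B5=F
input #7 (b=9, x=4): does not record B5=F
Answer: 1, 2, 3, 4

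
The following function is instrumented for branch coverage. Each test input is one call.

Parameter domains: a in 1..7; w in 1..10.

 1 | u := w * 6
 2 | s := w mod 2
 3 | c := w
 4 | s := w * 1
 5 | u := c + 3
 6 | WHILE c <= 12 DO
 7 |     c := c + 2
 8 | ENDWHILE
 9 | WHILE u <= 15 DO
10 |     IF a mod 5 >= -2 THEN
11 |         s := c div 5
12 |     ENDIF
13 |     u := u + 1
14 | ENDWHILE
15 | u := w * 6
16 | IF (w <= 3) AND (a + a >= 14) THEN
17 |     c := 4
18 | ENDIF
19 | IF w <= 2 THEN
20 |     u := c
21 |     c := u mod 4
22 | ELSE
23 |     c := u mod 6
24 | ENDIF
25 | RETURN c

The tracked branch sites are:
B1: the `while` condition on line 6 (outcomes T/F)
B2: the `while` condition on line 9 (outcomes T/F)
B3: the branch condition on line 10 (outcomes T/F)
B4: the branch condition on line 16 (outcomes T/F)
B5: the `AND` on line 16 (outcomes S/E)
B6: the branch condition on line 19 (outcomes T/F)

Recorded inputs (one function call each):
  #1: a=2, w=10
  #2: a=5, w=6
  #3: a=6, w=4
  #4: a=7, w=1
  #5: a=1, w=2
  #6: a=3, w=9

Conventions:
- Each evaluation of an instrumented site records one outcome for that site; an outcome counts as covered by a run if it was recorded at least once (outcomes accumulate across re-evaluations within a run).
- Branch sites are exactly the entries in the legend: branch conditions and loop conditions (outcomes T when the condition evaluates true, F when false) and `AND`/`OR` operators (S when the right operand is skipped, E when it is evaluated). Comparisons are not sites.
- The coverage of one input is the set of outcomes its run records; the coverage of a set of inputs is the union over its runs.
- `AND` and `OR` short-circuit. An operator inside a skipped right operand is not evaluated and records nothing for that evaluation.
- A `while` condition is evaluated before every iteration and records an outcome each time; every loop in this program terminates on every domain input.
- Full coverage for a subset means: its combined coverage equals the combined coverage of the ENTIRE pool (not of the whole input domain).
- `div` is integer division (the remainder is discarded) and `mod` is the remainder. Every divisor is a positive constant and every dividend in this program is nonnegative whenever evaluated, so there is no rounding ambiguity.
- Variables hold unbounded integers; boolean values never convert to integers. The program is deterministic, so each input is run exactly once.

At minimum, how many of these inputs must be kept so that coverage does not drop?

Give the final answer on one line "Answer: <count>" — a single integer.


input #1, a=2, w=10: outcomes B1=T, B1=F, B2=T, B2=F, B3=T, B4=F, B5=S, B6=F
input #2, a=5, w=6: outcomes B1=T, B1=F, B2=T, B2=F, B3=T, B4=F, B5=S, B6=F
input #3, a=6, w=4: outcomes B1=T, B1=F, B2=T, B2=F, B3=T, B4=F, B5=S, B6=F
input #4, a=7, w=1: outcomes B1=T, B1=F, B2=T, B2=F, B3=T, B4=T, B5=E, B6=T
input #5, a=1, w=2: outcomes B1=T, B1=F, B2=T, B2=F, B3=T, B4=F, B5=E, B6=T
input #6, a=3, w=9: outcomes B1=T, B1=F, B2=T, B2=F, B3=T, B4=F, B5=S, B6=F
union over all inputs: B1=T, B1=F, B2=T, B2=F, B3=T, B4=T, B4=F, B5=S, B5=E, B6=T, B6=F (11 outcomes)
every size-1 subset falls short of the 11 outcomes (best: 8/11)
the canonical winner is {1, 4}: size 2, full 11-outcome coverage, earliest index list among size-2 covers
Answer: 2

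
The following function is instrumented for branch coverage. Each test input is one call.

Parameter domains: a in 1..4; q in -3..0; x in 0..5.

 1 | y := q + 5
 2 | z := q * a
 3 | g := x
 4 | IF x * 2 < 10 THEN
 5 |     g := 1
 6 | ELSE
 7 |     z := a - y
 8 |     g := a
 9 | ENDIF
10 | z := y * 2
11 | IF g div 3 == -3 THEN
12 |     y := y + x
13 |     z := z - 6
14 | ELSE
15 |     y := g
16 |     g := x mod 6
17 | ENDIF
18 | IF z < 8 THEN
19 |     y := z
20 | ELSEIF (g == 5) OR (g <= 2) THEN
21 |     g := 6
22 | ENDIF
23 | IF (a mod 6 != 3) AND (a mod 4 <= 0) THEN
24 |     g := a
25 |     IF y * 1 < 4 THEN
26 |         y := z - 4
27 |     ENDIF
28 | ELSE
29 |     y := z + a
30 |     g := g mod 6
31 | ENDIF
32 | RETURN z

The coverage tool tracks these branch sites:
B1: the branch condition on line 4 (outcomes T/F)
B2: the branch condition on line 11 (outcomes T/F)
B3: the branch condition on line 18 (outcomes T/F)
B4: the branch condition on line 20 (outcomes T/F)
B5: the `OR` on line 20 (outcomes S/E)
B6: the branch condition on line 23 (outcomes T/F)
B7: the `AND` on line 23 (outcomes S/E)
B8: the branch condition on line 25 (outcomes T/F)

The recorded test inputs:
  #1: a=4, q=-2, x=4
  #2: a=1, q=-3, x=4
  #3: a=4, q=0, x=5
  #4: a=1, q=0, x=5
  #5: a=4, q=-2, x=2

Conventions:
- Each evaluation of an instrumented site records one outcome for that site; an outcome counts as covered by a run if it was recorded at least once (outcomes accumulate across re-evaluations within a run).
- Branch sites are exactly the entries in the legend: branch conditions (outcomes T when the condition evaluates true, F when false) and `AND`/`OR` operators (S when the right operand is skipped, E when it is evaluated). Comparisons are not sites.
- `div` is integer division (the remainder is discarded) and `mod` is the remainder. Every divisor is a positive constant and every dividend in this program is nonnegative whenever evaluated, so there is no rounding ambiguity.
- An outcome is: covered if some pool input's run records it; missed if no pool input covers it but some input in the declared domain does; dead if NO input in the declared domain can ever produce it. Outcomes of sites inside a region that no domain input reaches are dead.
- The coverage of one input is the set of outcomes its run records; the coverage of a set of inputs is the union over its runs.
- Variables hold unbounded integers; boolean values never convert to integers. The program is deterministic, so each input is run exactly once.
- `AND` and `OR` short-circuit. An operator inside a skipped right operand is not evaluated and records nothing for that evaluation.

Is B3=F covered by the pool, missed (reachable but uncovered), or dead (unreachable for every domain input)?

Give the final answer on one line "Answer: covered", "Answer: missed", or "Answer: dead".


B3=F is recorded by pool input(s) 3, 4 -> covered
Answer: covered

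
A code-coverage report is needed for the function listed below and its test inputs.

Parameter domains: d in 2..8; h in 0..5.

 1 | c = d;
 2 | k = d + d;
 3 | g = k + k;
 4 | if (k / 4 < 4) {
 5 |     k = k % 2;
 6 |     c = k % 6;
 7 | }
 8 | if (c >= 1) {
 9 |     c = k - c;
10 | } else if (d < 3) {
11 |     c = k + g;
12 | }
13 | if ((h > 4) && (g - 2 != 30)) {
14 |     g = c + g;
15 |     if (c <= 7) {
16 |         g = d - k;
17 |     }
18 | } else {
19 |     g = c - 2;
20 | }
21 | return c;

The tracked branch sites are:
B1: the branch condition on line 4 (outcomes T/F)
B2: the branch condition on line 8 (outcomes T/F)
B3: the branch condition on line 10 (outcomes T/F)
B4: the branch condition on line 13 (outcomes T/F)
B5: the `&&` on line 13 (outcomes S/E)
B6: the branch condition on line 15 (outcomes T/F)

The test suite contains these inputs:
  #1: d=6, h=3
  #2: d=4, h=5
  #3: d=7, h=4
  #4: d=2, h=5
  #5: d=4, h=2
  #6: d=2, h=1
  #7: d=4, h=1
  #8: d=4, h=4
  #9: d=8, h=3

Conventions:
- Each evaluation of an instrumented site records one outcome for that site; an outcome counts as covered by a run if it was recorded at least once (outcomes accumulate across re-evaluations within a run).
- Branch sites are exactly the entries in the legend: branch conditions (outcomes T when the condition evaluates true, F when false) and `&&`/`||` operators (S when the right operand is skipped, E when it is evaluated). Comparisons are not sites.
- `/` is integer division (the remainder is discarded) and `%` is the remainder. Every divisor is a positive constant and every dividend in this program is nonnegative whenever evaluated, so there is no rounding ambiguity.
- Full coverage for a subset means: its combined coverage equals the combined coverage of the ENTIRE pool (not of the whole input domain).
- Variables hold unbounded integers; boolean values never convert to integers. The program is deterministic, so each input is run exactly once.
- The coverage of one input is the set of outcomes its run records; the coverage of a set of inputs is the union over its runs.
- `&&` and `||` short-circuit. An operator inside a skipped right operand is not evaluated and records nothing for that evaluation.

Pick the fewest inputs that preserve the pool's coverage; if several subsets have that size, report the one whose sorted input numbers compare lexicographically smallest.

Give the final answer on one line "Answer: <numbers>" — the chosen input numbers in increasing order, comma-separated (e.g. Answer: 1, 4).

input #1 (d=6, h=3): covers B1=T, B2=F, B3=F, B4=F, B5=S
input #2 (d=4, h=5): covers B1=T, B2=F, B3=F, B4=T, B5=E, B6=T
input #3 (d=7, h=4): covers B1=T, B2=F, B3=F, B4=F, B5=S
input #4 (d=2, h=5): covers B1=T, B2=F, B3=T, B4=T, B5=E, B6=F
input #5 (d=4, h=2): covers B1=T, B2=F, B3=F, B4=F, B5=S
input #6 (d=2, h=1): covers B1=T, B2=F, B3=T, B4=F, B5=S
input #7 (d=4, h=1): covers B1=T, B2=F, B3=F, B4=F, B5=S
input #8 (d=4, h=4): covers B1=T, B2=F, B3=F, B4=F, B5=S
input #9 (d=8, h=3): covers B1=F, B2=T, B4=F, B5=S
union over all inputs: B1=T, B1=F, B2=T, B2=F, B3=T, B3=F, B4=T, B4=F, B5=S, B5=E, B6=T, B6=F (12 outcomes)
every size-1 subset falls short of the 12 outcomes (best: 6/12)
every size-2 subset falls short of the 12 outcomes (best: 10/12)
inputs {2, 4, 9} (size 3) cover everything; no size-3 subset with a lexicographically smaller index list covers all 12

Answer: 2, 4, 9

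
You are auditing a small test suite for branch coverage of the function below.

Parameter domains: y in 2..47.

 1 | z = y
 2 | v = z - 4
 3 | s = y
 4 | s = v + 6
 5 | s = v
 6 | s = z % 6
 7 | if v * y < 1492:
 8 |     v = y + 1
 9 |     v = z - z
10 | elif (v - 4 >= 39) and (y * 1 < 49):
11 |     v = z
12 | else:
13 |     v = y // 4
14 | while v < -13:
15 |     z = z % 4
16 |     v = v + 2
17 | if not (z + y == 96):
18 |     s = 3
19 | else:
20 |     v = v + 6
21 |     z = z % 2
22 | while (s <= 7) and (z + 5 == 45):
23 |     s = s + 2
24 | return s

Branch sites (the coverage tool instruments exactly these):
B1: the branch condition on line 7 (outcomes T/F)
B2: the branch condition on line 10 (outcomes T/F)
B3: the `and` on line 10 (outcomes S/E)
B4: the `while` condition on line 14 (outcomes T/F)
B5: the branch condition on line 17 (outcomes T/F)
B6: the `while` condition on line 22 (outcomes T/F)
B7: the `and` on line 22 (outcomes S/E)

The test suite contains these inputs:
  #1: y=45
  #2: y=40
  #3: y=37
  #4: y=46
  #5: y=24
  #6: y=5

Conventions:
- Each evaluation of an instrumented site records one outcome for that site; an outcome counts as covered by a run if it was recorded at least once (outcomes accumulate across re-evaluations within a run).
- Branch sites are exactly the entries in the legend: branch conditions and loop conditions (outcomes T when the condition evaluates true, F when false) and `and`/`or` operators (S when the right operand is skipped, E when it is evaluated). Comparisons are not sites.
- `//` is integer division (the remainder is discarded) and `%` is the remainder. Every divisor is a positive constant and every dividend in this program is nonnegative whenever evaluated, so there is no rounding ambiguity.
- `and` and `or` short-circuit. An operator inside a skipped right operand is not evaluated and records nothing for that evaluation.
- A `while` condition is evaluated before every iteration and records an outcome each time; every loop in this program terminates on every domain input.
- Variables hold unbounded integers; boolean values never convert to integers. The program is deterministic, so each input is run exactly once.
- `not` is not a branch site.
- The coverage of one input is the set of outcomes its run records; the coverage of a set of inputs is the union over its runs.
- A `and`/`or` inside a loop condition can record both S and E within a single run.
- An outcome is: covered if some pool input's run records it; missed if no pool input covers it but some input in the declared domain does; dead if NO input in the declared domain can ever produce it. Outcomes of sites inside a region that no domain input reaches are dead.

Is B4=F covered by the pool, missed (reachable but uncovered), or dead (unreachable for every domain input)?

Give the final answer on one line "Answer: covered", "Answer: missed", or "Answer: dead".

B4=F is recorded by pool input(s) 1, 2, 3, 4, 5, 6 -> covered

Answer: covered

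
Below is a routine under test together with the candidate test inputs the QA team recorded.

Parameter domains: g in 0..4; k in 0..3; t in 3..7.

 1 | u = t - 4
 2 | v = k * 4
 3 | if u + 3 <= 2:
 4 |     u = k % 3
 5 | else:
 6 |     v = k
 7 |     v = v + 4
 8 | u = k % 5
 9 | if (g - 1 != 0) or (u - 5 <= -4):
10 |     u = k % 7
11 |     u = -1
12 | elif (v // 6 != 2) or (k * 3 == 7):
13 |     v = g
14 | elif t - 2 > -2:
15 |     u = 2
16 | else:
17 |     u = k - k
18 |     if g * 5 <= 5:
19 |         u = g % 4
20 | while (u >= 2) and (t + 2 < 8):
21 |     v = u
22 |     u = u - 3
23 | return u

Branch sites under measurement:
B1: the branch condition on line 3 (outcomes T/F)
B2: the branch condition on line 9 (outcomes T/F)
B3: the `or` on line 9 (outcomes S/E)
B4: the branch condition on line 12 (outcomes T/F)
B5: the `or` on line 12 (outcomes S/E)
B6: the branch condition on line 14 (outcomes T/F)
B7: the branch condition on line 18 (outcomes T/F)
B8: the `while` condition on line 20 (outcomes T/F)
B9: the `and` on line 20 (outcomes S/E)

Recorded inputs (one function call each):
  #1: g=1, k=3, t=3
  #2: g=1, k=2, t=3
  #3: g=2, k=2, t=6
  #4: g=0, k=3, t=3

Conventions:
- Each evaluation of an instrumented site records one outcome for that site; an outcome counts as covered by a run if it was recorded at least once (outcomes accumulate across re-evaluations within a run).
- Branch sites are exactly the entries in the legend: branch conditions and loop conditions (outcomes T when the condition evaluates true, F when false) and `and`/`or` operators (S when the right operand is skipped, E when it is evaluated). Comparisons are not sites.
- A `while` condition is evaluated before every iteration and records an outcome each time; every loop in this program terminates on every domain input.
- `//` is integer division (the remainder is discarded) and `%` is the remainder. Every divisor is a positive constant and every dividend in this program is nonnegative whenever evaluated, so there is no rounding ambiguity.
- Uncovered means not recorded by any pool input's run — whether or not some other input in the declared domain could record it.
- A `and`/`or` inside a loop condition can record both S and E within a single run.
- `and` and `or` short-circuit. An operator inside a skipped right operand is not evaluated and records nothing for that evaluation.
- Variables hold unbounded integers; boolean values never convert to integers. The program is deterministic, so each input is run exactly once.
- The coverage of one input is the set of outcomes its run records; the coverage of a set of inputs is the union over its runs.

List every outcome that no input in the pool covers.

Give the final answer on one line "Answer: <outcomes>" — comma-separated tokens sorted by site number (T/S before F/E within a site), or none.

run #1 (g=1, k=3, t=3) records B1=T, B2=F, B3=E, B4=F, B5=E, B6=T, B8=T, B8=F, B9=S, B9=E
run #2 (g=1, k=2, t=3) records B1=T, B2=F, B3=E, B4=T, B5=S, B8=T, B8=F, B9=S, B9=E
run #3 (g=2, k=2, t=6) records B1=F, B2=T, B3=S, B8=F, B9=S
run #4 (g=0, k=3, t=3) records B1=T, B2=T, B3=S, B8=F, B9=S
union over the pool: B1=T, B1=F, B2=T, B2=F, B3=S, B3=E, B4=T, B4=F, B5=S, B5=E, B6=T, B8=T, B8=F, B9=S, B9=E
uncovered (3 of 18): B6=F, B7=T, B7=F

Answer: B6=F, B7=T, B7=F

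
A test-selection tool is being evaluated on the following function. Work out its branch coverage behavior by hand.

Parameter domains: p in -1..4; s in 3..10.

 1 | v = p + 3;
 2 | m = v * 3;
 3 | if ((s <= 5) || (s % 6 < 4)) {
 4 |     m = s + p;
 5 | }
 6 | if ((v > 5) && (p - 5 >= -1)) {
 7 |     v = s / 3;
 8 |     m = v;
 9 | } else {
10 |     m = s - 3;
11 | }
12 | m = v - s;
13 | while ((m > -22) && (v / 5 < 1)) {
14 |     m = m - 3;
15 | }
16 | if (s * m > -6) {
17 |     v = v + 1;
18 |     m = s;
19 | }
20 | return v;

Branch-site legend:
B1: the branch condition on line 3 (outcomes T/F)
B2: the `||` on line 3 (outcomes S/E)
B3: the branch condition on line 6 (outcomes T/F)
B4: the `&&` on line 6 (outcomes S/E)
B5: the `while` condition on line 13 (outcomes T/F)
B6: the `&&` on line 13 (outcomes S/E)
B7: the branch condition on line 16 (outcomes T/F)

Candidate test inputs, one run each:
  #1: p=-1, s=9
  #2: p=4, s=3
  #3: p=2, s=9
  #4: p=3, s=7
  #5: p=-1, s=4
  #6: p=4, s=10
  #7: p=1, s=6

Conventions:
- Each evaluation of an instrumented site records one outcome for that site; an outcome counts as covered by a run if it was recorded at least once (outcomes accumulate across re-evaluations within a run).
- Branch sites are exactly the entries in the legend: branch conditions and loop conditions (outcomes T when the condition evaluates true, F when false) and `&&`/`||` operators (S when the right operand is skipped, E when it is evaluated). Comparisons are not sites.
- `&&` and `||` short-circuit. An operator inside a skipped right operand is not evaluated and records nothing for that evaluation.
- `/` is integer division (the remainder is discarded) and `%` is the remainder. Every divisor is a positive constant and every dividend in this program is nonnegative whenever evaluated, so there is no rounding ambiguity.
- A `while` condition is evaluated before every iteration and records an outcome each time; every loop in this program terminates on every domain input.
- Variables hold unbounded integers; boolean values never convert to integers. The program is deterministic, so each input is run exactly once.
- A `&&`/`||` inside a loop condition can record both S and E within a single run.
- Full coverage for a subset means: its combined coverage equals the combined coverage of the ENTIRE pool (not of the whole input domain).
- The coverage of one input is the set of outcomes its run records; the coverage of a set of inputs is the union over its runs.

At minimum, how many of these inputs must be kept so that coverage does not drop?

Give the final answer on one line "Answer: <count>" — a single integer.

test 1 (p=-1, s=9) fires B2->E, B1->T, B4->S, B3->F, B6->E, B5->T, B6->E, B5->T, B6->E, B5->T, B6->E, B5->T, B6->E, B5->T, ...; hits B1=T, B2=E, B3=F, B4=S, B5=T, B5=F, B6=S, B6=E, B7=F
test 2 (p=4, s=3) fires B2->S, B1->T, B4->E, B3->T, B6->E, B5->T, B6->E, B5->T, B6->E, B5->T, B6->E, B5->T, B6->E, B5->T, ...; hits B1=T, B2=S, B3=T, B4=E, B5=T, B5=F, B6=S, B6=E, B7=F
test 3 (p=2, s=9) fires B2->E, B1->T, B4->S, B3->F, B6->E, B5->F, B7->F; hits B1=T, B2=E, B3=F, B4=S, B5=F, B6=E, B7=F
test 4 (p=3, s=7) fires B2->E, B1->T, B4->E, B3->F, B6->E, B5->F, B7->F; hits B1=T, B2=E, B3=F, B4=E, B5=F, B6=E, B7=F
test 5 (p=-1, s=4) fires B2->S, B1->T, B4->S, B3->F, B6->E, B5->T, B6->E, B5->T, B6->E, B5->T, B6->E, B5->T, B6->E, B5->T, ...; hits B1=T, B2=S, B3=F, B4=S, B5=T, B5=F, B6=S, B6=E, B7=F
test 6 (p=4, s=10) fires B2->E, B1->F, B4->E, B3->T, B6->E, B5->T, B6->E, B5->T, B6->E, B5->T, B6->E, B5->T, B6->E, B5->T, ...; hits B1=F, B2=E, B3=T, B4=E, B5=T, B5=F, B6=S, B6=E, B7=F
test 7 (p=1, s=6) fires B2->E, B1->T, B4->S, B3->F, B6->E, B5->T, B6->E, B5->T, B6->E, B5->T, B6->E, B5->T, B6->E, B5->T, ...; hits B1=T, B2=E, B3=F, B4=S, B5=T, B5=F, B6=S, B6=E, B7=F
pool-wide coverage (13 outcomes): B1=T, B1=F, B2=S, B2=E, B3=T, B3=F, B4=S, B4=E, B5=T, B5=F, B6=S, B6=E, B7=F
checked all size-1 subsets: none covers 13 outcomes (max 9/13)
inputs {5, 6} (size 2) cover everything; no size-2 subset with a lexicographically smaller index list covers all 13

Answer: 2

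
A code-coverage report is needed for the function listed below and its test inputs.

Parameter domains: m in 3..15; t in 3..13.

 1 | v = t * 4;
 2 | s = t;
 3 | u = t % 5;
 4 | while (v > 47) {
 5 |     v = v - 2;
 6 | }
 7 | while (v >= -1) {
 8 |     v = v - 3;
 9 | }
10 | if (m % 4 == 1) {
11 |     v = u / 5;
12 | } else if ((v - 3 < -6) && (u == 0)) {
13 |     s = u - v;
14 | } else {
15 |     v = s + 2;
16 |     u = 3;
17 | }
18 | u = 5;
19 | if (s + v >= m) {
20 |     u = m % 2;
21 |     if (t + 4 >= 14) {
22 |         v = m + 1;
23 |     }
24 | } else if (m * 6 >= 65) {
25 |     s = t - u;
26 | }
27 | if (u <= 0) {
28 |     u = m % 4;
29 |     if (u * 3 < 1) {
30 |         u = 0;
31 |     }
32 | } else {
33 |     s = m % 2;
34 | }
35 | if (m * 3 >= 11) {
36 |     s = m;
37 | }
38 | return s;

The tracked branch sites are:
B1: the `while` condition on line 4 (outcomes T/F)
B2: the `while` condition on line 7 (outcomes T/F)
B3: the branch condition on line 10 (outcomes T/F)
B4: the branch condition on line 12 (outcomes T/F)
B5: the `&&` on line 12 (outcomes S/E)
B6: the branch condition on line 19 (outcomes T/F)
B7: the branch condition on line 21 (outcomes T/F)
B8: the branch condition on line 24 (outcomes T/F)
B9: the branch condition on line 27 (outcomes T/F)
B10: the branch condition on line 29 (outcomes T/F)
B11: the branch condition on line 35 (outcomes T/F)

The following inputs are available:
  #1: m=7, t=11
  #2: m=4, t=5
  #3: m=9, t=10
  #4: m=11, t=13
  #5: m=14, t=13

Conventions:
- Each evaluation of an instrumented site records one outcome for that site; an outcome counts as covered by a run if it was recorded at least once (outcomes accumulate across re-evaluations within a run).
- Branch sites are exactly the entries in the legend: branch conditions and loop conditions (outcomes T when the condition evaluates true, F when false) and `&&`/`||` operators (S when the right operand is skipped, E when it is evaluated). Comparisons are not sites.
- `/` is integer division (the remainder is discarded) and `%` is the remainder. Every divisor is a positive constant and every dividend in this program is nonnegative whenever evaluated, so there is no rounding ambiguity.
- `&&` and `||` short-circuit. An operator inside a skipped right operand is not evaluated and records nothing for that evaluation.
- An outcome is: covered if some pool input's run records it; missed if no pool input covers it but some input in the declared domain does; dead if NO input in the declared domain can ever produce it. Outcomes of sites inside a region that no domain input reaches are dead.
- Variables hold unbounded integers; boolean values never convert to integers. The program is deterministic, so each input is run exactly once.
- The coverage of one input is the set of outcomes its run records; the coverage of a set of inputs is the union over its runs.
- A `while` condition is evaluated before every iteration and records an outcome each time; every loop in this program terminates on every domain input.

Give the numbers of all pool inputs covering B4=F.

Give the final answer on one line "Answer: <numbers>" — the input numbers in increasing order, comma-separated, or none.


input #1 (m=7, t=11): hits B4=F
input #2 (m=4, t=5): never hits B4=F
input #3 (m=9, t=10): never hits B4=F
input #4 (m=11, t=13): hits B4=F
input #5 (m=14, t=13): hits B4=F
Answer: 1, 4, 5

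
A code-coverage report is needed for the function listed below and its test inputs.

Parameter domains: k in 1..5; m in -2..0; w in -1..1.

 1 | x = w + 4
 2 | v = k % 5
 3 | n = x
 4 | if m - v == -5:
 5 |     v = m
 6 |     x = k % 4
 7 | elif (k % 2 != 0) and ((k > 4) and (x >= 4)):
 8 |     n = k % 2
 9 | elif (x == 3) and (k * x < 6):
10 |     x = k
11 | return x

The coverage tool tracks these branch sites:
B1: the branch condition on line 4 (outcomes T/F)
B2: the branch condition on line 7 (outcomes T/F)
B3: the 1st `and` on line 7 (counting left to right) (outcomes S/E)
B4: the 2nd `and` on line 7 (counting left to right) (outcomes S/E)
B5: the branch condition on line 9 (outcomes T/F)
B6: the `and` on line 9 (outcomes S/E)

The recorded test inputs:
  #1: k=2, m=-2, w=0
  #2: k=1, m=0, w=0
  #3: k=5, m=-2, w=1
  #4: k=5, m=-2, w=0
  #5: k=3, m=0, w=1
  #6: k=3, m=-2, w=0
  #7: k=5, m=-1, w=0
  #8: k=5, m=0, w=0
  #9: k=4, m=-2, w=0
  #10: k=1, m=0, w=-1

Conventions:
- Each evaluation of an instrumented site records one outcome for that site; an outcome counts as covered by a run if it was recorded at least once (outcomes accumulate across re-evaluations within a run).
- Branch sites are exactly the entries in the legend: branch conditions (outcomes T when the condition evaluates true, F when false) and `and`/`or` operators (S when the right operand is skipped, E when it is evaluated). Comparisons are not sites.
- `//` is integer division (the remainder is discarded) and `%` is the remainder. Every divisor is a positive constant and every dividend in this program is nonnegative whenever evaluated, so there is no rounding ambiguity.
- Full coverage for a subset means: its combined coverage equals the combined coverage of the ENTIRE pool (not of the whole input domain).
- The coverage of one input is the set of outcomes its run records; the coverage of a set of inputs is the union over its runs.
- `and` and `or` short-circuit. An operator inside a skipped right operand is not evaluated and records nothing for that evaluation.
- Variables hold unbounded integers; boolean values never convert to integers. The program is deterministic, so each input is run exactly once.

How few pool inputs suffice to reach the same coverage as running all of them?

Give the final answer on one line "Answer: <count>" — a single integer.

input #1, k=2, m=-2, w=0: events B1->F, B3->S, B2->F, B6->S, B5->F; outcomes B1=F, B2=F, B3=S, B5=F, B6=S
input #2, k=1, m=0, w=0: events B1->F, B3->E, B4->S, B2->F, B6->S, B5->F; outcomes B1=F, B2=F, B3=E, B4=S, B5=F, B6=S
input #3, k=5, m=-2, w=1: events B1->F, B3->E, B4->E, B2->T; outcomes B1=F, B2=T, B3=E, B4=E
input #4, k=5, m=-2, w=0: events B1->F, B3->E, B4->E, B2->T; outcomes B1=F, B2=T, B3=E, B4=E
input #5, k=3, m=0, w=1: events B1->F, B3->E, B4->S, B2->F, B6->S, B5->F; outcomes B1=F, B2=F, B3=E, B4=S, B5=F, B6=S
input #6, k=3, m=-2, w=0: events B1->T; outcomes B1=T
input #7, k=5, m=-1, w=0: events B1->F, B3->E, B4->E, B2->T; outcomes B1=F, B2=T, B3=E, B4=E
input #8, k=5, m=0, w=0: events B1->F, B3->E, B4->E, B2->T; outcomes B1=F, B2=T, B3=E, B4=E
input #9, k=4, m=-2, w=0: events B1->F, B3->S, B2->F, B6->S, B5->F; outcomes B1=F, B2=F, B3=S, B5=F, B6=S
input #10, k=1, m=0, w=-1: events B1->F, B3->E, B4->S, B2->F, B6->E, B5->T; outcomes B1=F, B2=F, B3=E, B4=S, B5=T, B6=E
union over all inputs: B1=T, B1=F, B2=T, B2=F, B3=S, B3=E, B4=S, B4=E, B5=T, B5=F, B6=S, B6=E (12 outcomes)
checked all size-1 subsets: none covers 12 outcomes (max 6/12)
checked all size-2 subsets: none covers 12 outcomes (max 9/12)
checked all size-3 subsets: none covers 12 outcomes (max 11/12)
the canonical winner is {1, 3, 6, 10}: size 4, full 12-outcome coverage, earliest index list among size-4 covers

Answer: 4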